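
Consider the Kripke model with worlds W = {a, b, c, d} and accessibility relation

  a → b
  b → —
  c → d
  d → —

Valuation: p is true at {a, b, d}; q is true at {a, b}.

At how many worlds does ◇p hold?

2

a: successors {b}; p there: b:T. ✓
b: no successors, so ◇p fails. ✗
c: successors {d}; p there: d:T. ✓
d: no successors, so ◇p fails. ✗
Satisfying worlds: {a, c}.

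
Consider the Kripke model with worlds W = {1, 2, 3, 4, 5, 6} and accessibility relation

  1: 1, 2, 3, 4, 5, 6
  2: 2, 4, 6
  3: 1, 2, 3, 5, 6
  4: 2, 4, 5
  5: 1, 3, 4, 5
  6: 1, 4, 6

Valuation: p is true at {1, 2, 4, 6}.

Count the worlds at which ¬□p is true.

1: □p is F. ✓
2: □p is T. ✗
3: □p is F. ✓
4: □p is F. ✓
5: □p is F. ✓
6: □p is T. ✗
Satisfying worlds: {1, 3, 4, 5}.

4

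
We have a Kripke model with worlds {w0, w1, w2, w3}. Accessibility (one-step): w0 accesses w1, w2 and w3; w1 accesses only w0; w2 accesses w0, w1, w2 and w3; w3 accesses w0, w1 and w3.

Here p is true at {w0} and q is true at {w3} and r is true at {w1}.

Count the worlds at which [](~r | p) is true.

w0: successors {w1, w2, w3}; ~r | p there: w1:F, w2:T, w3:T. ✗
w1: successors {w0}; ~r | p there: w0:T. ✓
w2: successors {w0, w1, w2, w3}; ~r | p there: w0:T, w1:F, w2:T, w3:T. ✗
w3: successors {w0, w1, w3}; ~r | p there: w0:T, w1:F, w3:T. ✗
Satisfying worlds: {w1}.

1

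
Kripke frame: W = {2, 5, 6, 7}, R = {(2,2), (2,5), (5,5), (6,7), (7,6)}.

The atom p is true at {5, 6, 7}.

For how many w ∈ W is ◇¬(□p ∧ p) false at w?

3

2: successors {2, 5}; ¬(□p ∧ p) there: 2:T, 5:F. ✓
5: successors {5}; ¬(□p ∧ p) there: 5:F. ✗
6: successors {7}; ¬(□p ∧ p) there: 7:F. ✗
7: successors {6}; ¬(□p ∧ p) there: 6:F. ✗
Satisfying worlds: {2}.
So ◇¬(□p ∧ p) fails at the other 3 worlds.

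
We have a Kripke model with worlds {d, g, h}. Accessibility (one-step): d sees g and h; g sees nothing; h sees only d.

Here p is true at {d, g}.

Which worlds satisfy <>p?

{d, h}

d: successors {g, h}; p there: g:T, h:F. ✓
g: no successors, so <>p fails. ✗
h: successors {d}; p there: d:T. ✓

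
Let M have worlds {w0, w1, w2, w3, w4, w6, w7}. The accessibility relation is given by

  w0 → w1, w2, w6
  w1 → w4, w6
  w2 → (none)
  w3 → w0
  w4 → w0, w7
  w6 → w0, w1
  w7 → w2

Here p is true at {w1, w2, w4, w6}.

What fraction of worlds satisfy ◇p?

w0: successors {w1, w2, w6}; p there: w1:T, w2:T, w6:T. ✓
w1: successors {w4, w6}; p there: w4:T, w6:T. ✓
w2: no successors, so ◇p fails. ✗
w3: successors {w0}; p there: w0:F. ✗
w4: successors {w0, w7}; p there: w0:F, w7:F. ✗
w6: successors {w0, w1}; p there: w0:F, w1:T. ✓
w7: successors {w2}; p there: w2:T. ✓
That's 4 of 7 worlds, so 4/7.

4/7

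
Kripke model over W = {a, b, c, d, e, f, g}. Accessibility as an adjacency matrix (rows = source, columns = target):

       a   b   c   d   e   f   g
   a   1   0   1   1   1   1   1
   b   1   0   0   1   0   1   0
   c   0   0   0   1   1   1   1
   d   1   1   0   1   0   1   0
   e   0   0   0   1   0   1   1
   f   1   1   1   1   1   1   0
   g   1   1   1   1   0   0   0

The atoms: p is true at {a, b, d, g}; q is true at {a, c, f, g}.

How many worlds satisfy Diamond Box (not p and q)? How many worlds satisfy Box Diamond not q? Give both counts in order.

For Diamond Box (not p and q):
a: successors {a, c, d, e, f, g}; Box (not p and q) there: a:F, c:F, d:F, e:F, f:F, g:F. ✗
b: successors {a, d, f}; Box (not p and q) there: a:F, d:F, f:F. ✗
c: successors {d, e, f, g}; Box (not p and q) there: d:F, e:F, f:F, g:F. ✗
d: successors {a, b, d, f}; Box (not p and q) there: a:F, b:F, d:F, f:F. ✗
e: successors {d, f, g}; Box (not p and q) there: d:F, f:F, g:F. ✗
f: successors {a, b, c, d, e, f}; Box (not p and q) there: a:F, b:F, c:F, d:F, e:F, f:F. ✗
g: successors {a, b, c, d}; Box (not p and q) there: a:F, b:F, c:F, d:F. ✗
— 0 worlds.
For Box Diamond not q:
a: successors {a, c, d, e, f, g}; Diamond not q there: a:T, c:T, d:T, e:T, f:T, g:T. ✓
b: successors {a, d, f}; Diamond not q there: a:T, d:T, f:T. ✓
c: successors {d, e, f, g}; Diamond not q there: d:T, e:T, f:T, g:T. ✓
d: successors {a, b, d, f}; Diamond not q there: a:T, b:T, d:T, f:T. ✓
e: successors {d, f, g}; Diamond not q there: d:T, f:T, g:T. ✓
f: successors {a, b, c, d, e, f}; Diamond not q there: a:T, b:T, c:T, d:T, e:T, f:T. ✓
g: successors {a, b, c, d}; Diamond not q there: a:T, b:T, c:T, d:T. ✓
— 7 worlds.

0 and 7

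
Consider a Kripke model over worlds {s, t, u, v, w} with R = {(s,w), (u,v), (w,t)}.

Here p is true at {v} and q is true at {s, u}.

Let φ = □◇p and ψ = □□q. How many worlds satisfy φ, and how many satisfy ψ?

2 and 4

For □◇p:
s: successors {w}; ◇p there: w:F. ✗
t: no successors, so □◇p holds vacuously. ✓
u: successors {v}; ◇p there: v:F. ✗
v: no successors, so □◇p holds vacuously. ✓
w: successors {t}; ◇p there: t:F. ✗
— 2 worlds.
For □□q:
s: successors {w}; □q there: w:F. ✗
t: no successors, so □□q holds vacuously. ✓
u: successors {v}; □q there: v:T. ✓
v: no successors, so □□q holds vacuously. ✓
w: successors {t}; □q there: t:T. ✓
— 4 worlds.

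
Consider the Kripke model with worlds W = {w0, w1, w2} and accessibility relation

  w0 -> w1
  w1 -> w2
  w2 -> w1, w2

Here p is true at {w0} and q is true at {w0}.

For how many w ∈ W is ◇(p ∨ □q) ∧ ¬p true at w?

w0: ◇(p ∨ □q) is F, ¬p is F. ✗
w1: ◇(p ∨ □q) is F, ¬p is T. ✗
w2: ◇(p ∨ □q) is F, ¬p is T. ✗
Satisfying worlds: ∅.

0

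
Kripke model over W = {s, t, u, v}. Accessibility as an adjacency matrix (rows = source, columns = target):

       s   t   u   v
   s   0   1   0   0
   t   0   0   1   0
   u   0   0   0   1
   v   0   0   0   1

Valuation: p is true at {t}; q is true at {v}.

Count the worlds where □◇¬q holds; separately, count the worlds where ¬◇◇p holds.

For □◇¬q:
s: successors {t}; ◇¬q there: t:T. ✓
t: successors {u}; ◇¬q there: u:F. ✗
u: successors {v}; ◇¬q there: v:F. ✗
v: successors {v}; ◇¬q there: v:F. ✗
— 1 world.
For ¬◇◇p:
s: ◇◇p is F. ✓
t: ◇◇p is F. ✓
u: ◇◇p is F. ✓
v: ◇◇p is F. ✓
— 4 worlds.

1 and 4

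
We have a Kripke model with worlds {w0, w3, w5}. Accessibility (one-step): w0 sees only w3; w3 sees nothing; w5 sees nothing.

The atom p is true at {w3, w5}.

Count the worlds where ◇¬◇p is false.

w0: successors {w3}; ¬◇p there: w3:T. ✓
w3: no successors, so ◇¬◇p fails. ✗
w5: no successors, so ◇¬◇p fails. ✗
Satisfying worlds: {w0}.
So ◇¬◇p fails at the other 2 worlds.

2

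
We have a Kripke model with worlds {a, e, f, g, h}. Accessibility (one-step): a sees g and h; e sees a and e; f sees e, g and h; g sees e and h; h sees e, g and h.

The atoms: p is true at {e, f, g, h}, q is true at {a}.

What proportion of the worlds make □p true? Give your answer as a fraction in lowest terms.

4/5

a: successors {g, h}; p there: g:T, h:T. ✓
e: successors {a, e}; p there: a:F, e:T. ✗
f: successors {e, g, h}; p there: e:T, g:T, h:T. ✓
g: successors {e, h}; p there: e:T, h:T. ✓
h: successors {e, g, h}; p there: e:T, g:T, h:T. ✓
That's 4 of 5 worlds, so 4/5.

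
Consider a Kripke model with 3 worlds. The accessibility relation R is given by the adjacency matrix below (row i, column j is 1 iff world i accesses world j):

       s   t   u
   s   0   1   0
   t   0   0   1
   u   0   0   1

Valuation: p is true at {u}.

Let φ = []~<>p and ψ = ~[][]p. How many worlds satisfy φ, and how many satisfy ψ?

For []~<>p:
s: successors {t}; ~<>p there: t:F. ✗
t: successors {u}; ~<>p there: u:F. ✗
u: successors {u}; ~<>p there: u:F. ✗
— 0 worlds.
For ~[][]p:
s: [][]p is T. ✗
t: [][]p is T. ✗
u: [][]p is T. ✗
— 0 worlds.

0 and 0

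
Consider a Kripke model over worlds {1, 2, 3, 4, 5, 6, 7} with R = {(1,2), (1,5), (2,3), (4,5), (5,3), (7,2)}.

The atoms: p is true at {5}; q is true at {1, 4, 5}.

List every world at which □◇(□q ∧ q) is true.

1: successors {2, 5}; ◇(□q ∧ q) there: 2:F, 5:F. ✗
2: successors {3}; ◇(□q ∧ q) there: 3:F. ✗
3: no successors, so □◇(□q ∧ q) holds vacuously. ✓
4: successors {5}; ◇(□q ∧ q) there: 5:F. ✗
5: successors {3}; ◇(□q ∧ q) there: 3:F. ✗
6: no successors, so □◇(□q ∧ q) holds vacuously. ✓
7: successors {2}; ◇(□q ∧ q) there: 2:F. ✗

{3, 6}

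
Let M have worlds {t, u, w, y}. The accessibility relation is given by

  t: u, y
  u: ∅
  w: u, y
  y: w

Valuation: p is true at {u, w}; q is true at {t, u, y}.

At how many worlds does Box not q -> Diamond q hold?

t: Box not q is F, Diamond q is T. ✓
u: Box not q is T, Diamond q is F. ✗
w: Box not q is F, Diamond q is T. ✓
y: Box not q is T, Diamond q is F. ✗
Satisfying worlds: {t, w}.

2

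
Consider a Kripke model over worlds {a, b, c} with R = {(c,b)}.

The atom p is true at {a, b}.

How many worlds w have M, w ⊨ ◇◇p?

0

a: no successors, so ◇◇p fails. ✗
b: no successors, so ◇◇p fails. ✗
c: successors {b}; ◇p there: b:F. ✗
Satisfying worlds: ∅.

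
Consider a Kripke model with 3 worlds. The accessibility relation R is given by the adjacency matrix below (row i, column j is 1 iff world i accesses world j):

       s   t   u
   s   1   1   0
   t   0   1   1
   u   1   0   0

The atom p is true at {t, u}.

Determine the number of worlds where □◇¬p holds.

s: successors {s, t}; ◇¬p there: s:T, t:F. ✗
t: successors {t, u}; ◇¬p there: t:F, u:T. ✗
u: successors {s}; ◇¬p there: s:T. ✓
Satisfying worlds: {u}.

1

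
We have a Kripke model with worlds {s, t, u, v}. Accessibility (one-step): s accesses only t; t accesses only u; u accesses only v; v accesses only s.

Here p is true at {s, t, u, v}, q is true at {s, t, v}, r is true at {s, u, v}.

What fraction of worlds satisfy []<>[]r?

s: successors {t}; <>[]r there: t:T. ✓
t: successors {u}; <>[]r there: u:T. ✓
u: successors {v}; <>[]r there: v:F. ✗
v: successors {s}; <>[]r there: s:T. ✓
That's 3 of 4 worlds, so 3/4.

3/4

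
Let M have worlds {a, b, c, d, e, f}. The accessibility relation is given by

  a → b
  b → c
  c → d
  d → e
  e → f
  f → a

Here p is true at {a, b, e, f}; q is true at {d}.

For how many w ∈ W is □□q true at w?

a: successors {b}; □q there: b:F. ✗
b: successors {c}; □q there: c:T. ✓
c: successors {d}; □q there: d:F. ✗
d: successors {e}; □q there: e:F. ✗
e: successors {f}; □q there: f:F. ✗
f: successors {a}; □q there: a:F. ✗
Satisfying worlds: {b}.

1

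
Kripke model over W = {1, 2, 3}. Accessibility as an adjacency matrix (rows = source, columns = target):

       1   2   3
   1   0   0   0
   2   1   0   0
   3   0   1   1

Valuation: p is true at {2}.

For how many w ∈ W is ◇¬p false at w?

1

1: no successors, so ◇¬p fails. ✗
2: successors {1}; ¬p there: 1:T. ✓
3: successors {2, 3}; ¬p there: 2:F, 3:T. ✓
Satisfying worlds: {2, 3}.
So ◇¬p fails at the other 1 world.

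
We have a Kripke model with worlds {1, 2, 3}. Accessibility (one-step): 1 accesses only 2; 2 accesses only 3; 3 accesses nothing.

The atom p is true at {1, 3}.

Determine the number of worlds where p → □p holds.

1: p is T, □p is F. ✗
2: p is F, □p is T. ✓
3: p is T, □p is T. ✓
Satisfying worlds: {2, 3}.

2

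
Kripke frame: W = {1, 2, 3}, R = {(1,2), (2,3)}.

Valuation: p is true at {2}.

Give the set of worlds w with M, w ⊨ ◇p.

{1}

1: successors {2}; p there: 2:T. ✓
2: successors {3}; p there: 3:F. ✗
3: no successors, so ◇p fails. ✗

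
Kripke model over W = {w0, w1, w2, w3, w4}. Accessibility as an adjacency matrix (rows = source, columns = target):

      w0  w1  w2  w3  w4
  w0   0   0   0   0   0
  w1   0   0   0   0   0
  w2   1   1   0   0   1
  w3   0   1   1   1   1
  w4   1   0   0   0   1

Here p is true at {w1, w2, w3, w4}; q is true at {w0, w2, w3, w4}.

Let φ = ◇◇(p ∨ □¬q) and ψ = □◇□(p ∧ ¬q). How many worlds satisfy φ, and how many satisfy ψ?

3 and 2

For ◇◇(p ∨ □¬q):
w0: no successors, so ◇◇(p ∨ □¬q) fails. ✗
w1: no successors, so ◇◇(p ∨ □¬q) fails. ✗
w2: successors {w0, w1, w4}; ◇(p ∨ □¬q) there: w0:F, w1:F, w4:T. ✓
w3: successors {w1, w2, w3, w4}; ◇(p ∨ □¬q) there: w1:F, w2:T, w3:T, w4:T. ✓
w4: successors {w0, w4}; ◇(p ∨ □¬q) there: w0:F, w4:T. ✓
— 3 worlds.
For □◇□(p ∧ ¬q):
w0: no successors, so □◇□(p ∧ ¬q) holds vacuously. ✓
w1: no successors, so □◇□(p ∧ ¬q) holds vacuously. ✓
w2: successors {w0, w1, w4}; ◇□(p ∧ ¬q) there: w0:F, w1:F, w4:T. ✗
w3: successors {w1, w2, w3, w4}; ◇□(p ∧ ¬q) there: w1:F, w2:T, w3:T, w4:T. ✗
w4: successors {w0, w4}; ◇□(p ∧ ¬q) there: w0:F, w4:T. ✗
— 2 worlds.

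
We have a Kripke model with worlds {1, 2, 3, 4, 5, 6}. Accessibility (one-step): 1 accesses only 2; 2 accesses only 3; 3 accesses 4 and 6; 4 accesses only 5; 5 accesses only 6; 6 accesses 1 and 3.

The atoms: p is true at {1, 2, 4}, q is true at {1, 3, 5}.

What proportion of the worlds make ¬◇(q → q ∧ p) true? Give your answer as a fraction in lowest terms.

1/3

1: ◇(q → q ∧ p) is T. ✗
2: ◇(q → q ∧ p) is F. ✓
3: ◇(q → q ∧ p) is T. ✗
4: ◇(q → q ∧ p) is F. ✓
5: ◇(q → q ∧ p) is T. ✗
6: ◇(q → q ∧ p) is T. ✗
That's 2 of 6 worlds, so 2/6 = 1/3.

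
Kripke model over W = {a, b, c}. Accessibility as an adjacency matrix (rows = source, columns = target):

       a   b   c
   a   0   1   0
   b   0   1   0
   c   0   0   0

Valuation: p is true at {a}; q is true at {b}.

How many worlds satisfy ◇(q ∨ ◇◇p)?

a: successors {b}; q ∨ ◇◇p there: b:T. ✓
b: successors {b}; q ∨ ◇◇p there: b:T. ✓
c: no successors, so ◇(q ∨ ◇◇p) fails. ✗
Satisfying worlds: {a, b}.

2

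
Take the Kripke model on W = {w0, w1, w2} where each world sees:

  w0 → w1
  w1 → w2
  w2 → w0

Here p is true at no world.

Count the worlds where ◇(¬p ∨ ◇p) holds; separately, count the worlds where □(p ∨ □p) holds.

For ◇(¬p ∨ ◇p):
w0: successors {w1}; ¬p ∨ ◇p there: w1:T. ✓
w1: successors {w2}; ¬p ∨ ◇p there: w2:T. ✓
w2: successors {w0}; ¬p ∨ ◇p there: w0:T. ✓
— 3 worlds.
For □(p ∨ □p):
w0: successors {w1}; p ∨ □p there: w1:F. ✗
w1: successors {w2}; p ∨ □p there: w2:F. ✗
w2: successors {w0}; p ∨ □p there: w0:F. ✗
— 0 worlds.

3 and 0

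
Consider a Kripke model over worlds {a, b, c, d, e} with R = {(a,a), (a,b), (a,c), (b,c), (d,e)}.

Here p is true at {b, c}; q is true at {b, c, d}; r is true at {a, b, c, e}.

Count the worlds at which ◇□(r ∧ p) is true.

a: successors {a, b, c}; □(r ∧ p) there: a:F, b:T, c:T. ✓
b: successors {c}; □(r ∧ p) there: c:T. ✓
c: no successors, so ◇□(r ∧ p) fails. ✗
d: successors {e}; □(r ∧ p) there: e:T. ✓
e: no successors, so ◇□(r ∧ p) fails. ✗
Satisfying worlds: {a, b, d}.

3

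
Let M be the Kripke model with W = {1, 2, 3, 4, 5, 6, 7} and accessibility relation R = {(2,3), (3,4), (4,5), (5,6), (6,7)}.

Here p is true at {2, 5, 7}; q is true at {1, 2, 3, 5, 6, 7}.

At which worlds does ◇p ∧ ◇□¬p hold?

1: ◇p is F, ◇□¬p is F. ✗
2: ◇p is F, ◇□¬p is T. ✗
3: ◇p is F, ◇□¬p is F. ✗
4: ◇p is T, ◇□¬p is T. ✓
5: ◇p is F, ◇□¬p is F. ✗
6: ◇p is T, ◇□¬p is T. ✓
7: ◇p is F, ◇□¬p is F. ✗

{4, 6}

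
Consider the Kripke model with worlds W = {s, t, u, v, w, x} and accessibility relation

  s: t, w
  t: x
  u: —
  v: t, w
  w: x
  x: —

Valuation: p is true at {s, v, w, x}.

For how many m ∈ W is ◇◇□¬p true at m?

2

s: successors {t, w}; ◇□¬p there: t:T, w:T. ✓
t: successors {x}; ◇□¬p there: x:F. ✗
u: no successors, so ◇◇□¬p fails. ✗
v: successors {t, w}; ◇□¬p there: t:T, w:T. ✓
w: successors {x}; ◇□¬p there: x:F. ✗
x: no successors, so ◇◇□¬p fails. ✗
Satisfying worlds: {s, v}.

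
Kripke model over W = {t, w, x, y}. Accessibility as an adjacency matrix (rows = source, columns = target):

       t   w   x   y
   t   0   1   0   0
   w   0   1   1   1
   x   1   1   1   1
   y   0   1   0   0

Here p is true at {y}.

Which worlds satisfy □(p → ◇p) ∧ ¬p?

{t}

t: □(p → ◇p) is T, ¬p is T. ✓
w: □(p → ◇p) is F, ¬p is T. ✗
x: □(p → ◇p) is F, ¬p is T. ✗
y: □(p → ◇p) is T, ¬p is F. ✗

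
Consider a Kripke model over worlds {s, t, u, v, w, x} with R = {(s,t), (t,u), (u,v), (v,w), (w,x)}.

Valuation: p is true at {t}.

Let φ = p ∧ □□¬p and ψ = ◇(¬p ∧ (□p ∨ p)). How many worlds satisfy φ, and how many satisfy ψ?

For p ∧ □□¬p:
s: p is F, □□¬p is T. ✗
t: p is T, □□¬p is T. ✓
u: p is F, □□¬p is T. ✗
v: p is F, □□¬p is T. ✗
w: p is F, □□¬p is T. ✗
x: p is F, □□¬p is T. ✗
— 1 world.
For ◇(¬p ∧ (□p ∨ p)):
s: successors {t}; ¬p ∧ (□p ∨ p) there: t:F. ✗
t: successors {u}; ¬p ∧ (□p ∨ p) there: u:F. ✗
u: successors {v}; ¬p ∧ (□p ∨ p) there: v:F. ✗
v: successors {w}; ¬p ∧ (□p ∨ p) there: w:F. ✗
w: successors {x}; ¬p ∧ (□p ∨ p) there: x:T. ✓
x: no successors, so ◇(¬p ∧ (□p ∨ p)) fails. ✗
— 1 world.

1 and 1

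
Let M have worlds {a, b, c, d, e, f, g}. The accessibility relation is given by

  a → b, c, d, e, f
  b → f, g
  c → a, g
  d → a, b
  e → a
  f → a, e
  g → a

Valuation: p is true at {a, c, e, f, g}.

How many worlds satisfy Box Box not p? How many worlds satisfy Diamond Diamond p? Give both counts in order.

For Box Box not p:
a: successors {b, c, d, e, f}; Box not p there: b:F, c:F, d:F, e:F, f:F. ✗
b: successors {f, g}; Box not p there: f:F, g:F. ✗
c: successors {a, g}; Box not p there: a:F, g:F. ✗
d: successors {a, b}; Box not p there: a:F, b:F. ✗
e: successors {a}; Box not p there: a:F. ✗
f: successors {a, e}; Box not p there: a:F, e:F. ✗
g: successors {a}; Box not p there: a:F. ✗
— 0 worlds.
For Diamond Diamond p:
a: successors {b, c, d, e, f}; Diamond p there: b:T, c:T, d:T, e:T, f:T. ✓
b: successors {f, g}; Diamond p there: f:T, g:T. ✓
c: successors {a, g}; Diamond p there: a:T, g:T. ✓
d: successors {a, b}; Diamond p there: a:T, b:T. ✓
e: successors {a}; Diamond p there: a:T. ✓
f: successors {a, e}; Diamond p there: a:T, e:T. ✓
g: successors {a}; Diamond p there: a:T. ✓
— 7 worlds.

0 and 7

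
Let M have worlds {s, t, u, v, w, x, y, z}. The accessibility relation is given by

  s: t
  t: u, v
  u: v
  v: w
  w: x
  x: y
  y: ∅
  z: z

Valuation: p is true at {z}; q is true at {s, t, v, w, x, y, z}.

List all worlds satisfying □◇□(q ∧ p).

{w, y, z}

s: successors {t}; ◇□(q ∧ p) there: t:F. ✗
t: successors {u, v}; ◇□(q ∧ p) there: u:F, v:F. ✗
u: successors {v}; ◇□(q ∧ p) there: v:F. ✗
v: successors {w}; ◇□(q ∧ p) there: w:F. ✗
w: successors {x}; ◇□(q ∧ p) there: x:T. ✓
x: successors {y}; ◇□(q ∧ p) there: y:F. ✗
y: no successors, so □◇□(q ∧ p) holds vacuously. ✓
z: successors {z}; ◇□(q ∧ p) there: z:T. ✓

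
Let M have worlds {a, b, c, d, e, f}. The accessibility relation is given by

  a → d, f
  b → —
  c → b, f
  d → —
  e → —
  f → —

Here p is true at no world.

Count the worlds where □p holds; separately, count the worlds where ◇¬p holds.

For □p:
a: successors {d, f}; p there: d:F, f:F. ✗
b: no successors, so □p holds vacuously. ✓
c: successors {b, f}; p there: b:F, f:F. ✗
d: no successors, so □p holds vacuously. ✓
e: no successors, so □p holds vacuously. ✓
f: no successors, so □p holds vacuously. ✓
— 4 worlds.
For ◇¬p:
a: successors {d, f}; ¬p there: d:T, f:T. ✓
b: no successors, so ◇¬p fails. ✗
c: successors {b, f}; ¬p there: b:T, f:T. ✓
d: no successors, so ◇¬p fails. ✗
e: no successors, so ◇¬p fails. ✗
f: no successors, so ◇¬p fails. ✗
— 2 worlds.

4 and 2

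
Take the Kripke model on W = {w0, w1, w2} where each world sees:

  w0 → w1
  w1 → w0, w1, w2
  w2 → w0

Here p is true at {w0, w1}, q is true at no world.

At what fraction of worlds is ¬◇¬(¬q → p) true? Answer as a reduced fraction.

2/3

w0: ◇¬(¬q → p) is F. ✓
w1: ◇¬(¬q → p) is T. ✗
w2: ◇¬(¬q → p) is F. ✓
That's 2 of 3 worlds, so 2/3.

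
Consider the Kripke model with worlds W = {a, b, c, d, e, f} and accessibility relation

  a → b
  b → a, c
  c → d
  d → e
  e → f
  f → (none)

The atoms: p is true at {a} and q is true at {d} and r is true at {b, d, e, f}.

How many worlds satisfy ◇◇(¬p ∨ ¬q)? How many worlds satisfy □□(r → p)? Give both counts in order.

For ◇◇(¬p ∨ ¬q):
a: successors {b}; ◇(¬p ∨ ¬q) there: b:T. ✓
b: successors {a, c}; ◇(¬p ∨ ¬q) there: a:T, c:T. ✓
c: successors {d}; ◇(¬p ∨ ¬q) there: d:T. ✓
d: successors {e}; ◇(¬p ∨ ¬q) there: e:T. ✓
e: successors {f}; ◇(¬p ∨ ¬q) there: f:F. ✗
f: no successors, so ◇◇(¬p ∨ ¬q) fails. ✗
— 4 worlds.
For □□(r → p):
a: successors {b}; □(r → p) there: b:T. ✓
b: successors {a, c}; □(r → p) there: a:F, c:F. ✗
c: successors {d}; □(r → p) there: d:F. ✗
d: successors {e}; □(r → p) there: e:F. ✗
e: successors {f}; □(r → p) there: f:T. ✓
f: no successors, so □□(r → p) holds vacuously. ✓
— 3 worlds.

4 and 3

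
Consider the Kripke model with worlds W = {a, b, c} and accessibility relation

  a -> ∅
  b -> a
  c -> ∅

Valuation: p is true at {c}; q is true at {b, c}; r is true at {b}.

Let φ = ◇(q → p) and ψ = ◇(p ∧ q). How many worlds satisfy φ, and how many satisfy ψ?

1 and 0

For ◇(q → p):
a: no successors, so ◇(q → p) fails. ✗
b: successors {a}; q → p there: a:T. ✓
c: no successors, so ◇(q → p) fails. ✗
— 1 world.
For ◇(p ∧ q):
a: no successors, so ◇(p ∧ q) fails. ✗
b: successors {a}; p ∧ q there: a:F. ✗
c: no successors, so ◇(p ∧ q) fails. ✗
— 0 worlds.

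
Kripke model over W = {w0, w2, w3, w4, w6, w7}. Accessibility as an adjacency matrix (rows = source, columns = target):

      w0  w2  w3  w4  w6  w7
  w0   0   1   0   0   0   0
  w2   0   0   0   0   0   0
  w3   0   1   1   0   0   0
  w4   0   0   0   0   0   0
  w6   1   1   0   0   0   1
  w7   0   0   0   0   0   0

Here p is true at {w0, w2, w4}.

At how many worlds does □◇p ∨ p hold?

w0: □◇p is F, p is T. ✓
w2: □◇p is T, p is T. ✓
w3: □◇p is F, p is F. ✗
w4: □◇p is T, p is T. ✓
w6: □◇p is F, p is F. ✗
w7: □◇p is T, p is F. ✓
Satisfying worlds: {w0, w2, w4, w7}.

4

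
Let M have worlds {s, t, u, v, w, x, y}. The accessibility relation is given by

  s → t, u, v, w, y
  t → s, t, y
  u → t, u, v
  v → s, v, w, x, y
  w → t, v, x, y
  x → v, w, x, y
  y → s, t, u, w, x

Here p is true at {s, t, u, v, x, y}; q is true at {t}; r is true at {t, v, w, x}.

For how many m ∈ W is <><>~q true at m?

s: successors {t, u, v, w, y}; <>~q there: t:T, u:T, v:T, w:T, y:T. ✓
t: successors {s, t, y}; <>~q there: s:T, t:T, y:T. ✓
u: successors {t, u, v}; <>~q there: t:T, u:T, v:T. ✓
v: successors {s, v, w, x, y}; <>~q there: s:T, v:T, w:T, x:T, y:T. ✓
w: successors {t, v, x, y}; <>~q there: t:T, v:T, x:T, y:T. ✓
x: successors {v, w, x, y}; <>~q there: v:T, w:T, x:T, y:T. ✓
y: successors {s, t, u, w, x}; <>~q there: s:T, t:T, u:T, w:T, x:T. ✓
Satisfying worlds: {s, t, u, v, w, x, y}.

7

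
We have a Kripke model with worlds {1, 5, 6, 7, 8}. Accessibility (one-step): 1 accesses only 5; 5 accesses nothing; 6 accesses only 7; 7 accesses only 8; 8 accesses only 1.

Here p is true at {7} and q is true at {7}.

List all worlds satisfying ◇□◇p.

{1}

1: successors {5}; □◇p there: 5:T. ✓
5: no successors, so ◇□◇p fails. ✗
6: successors {7}; □◇p there: 7:F. ✗
7: successors {8}; □◇p there: 8:F. ✗
8: successors {1}; □◇p there: 1:F. ✗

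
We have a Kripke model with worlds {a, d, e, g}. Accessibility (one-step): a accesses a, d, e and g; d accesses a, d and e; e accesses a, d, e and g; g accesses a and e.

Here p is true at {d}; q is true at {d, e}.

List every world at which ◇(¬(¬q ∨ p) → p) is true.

a: successors {a, d, e, g}; ¬(¬q ∨ p) → p there: a:T, d:T, e:F, g:T. ✓
d: successors {a, d, e}; ¬(¬q ∨ p) → p there: a:T, d:T, e:F. ✓
e: successors {a, d, e, g}; ¬(¬q ∨ p) → p there: a:T, d:T, e:F, g:T. ✓
g: successors {a, e}; ¬(¬q ∨ p) → p there: a:T, e:F. ✓

{a, d, e, g}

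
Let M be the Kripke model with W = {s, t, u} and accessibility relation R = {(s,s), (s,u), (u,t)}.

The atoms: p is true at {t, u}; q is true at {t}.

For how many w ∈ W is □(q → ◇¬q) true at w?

2

s: successors {s, u}; q → ◇¬q there: s:T, u:T. ✓
t: no successors, so □(q → ◇¬q) holds vacuously. ✓
u: successors {t}; q → ◇¬q there: t:F. ✗
Satisfying worlds: {s, t}.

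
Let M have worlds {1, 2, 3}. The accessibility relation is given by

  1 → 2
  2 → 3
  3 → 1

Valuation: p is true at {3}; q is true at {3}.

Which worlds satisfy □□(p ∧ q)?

1: successors {2}; □(p ∧ q) there: 2:T. ✓
2: successors {3}; □(p ∧ q) there: 3:F. ✗
3: successors {1}; □(p ∧ q) there: 1:F. ✗

{1}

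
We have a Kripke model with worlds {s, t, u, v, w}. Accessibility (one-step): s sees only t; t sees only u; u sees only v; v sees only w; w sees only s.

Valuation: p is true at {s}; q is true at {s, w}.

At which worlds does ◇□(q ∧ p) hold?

s: successors {t}; □(q ∧ p) there: t:F. ✗
t: successors {u}; □(q ∧ p) there: u:F. ✗
u: successors {v}; □(q ∧ p) there: v:F. ✗
v: successors {w}; □(q ∧ p) there: w:T. ✓
w: successors {s}; □(q ∧ p) there: s:F. ✗

{v}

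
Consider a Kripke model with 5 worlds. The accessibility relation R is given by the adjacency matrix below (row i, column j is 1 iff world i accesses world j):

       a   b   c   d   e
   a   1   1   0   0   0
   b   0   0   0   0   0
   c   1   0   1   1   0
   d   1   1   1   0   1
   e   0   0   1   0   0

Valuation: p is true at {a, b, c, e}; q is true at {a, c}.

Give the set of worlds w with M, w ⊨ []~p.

a: successors {a, b}; ~p there: a:F, b:F. ✗
b: no successors, so []~p holds vacuously. ✓
c: successors {a, c, d}; ~p there: a:F, c:F, d:T. ✗
d: successors {a, b, c, e}; ~p there: a:F, b:F, c:F, e:F. ✗
e: successors {c}; ~p there: c:F. ✗

{b}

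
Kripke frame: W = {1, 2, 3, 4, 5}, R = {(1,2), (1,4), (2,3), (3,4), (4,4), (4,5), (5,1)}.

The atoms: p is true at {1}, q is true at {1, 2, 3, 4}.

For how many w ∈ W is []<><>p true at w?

1

1: successors {2, 4}; <><>p there: 2:F, 4:T. ✗
2: successors {3}; <><>p there: 3:F. ✗
3: successors {4}; <><>p there: 4:T. ✓
4: successors {4, 5}; <><>p there: 4:T, 5:F. ✗
5: successors {1}; <><>p there: 1:F. ✗
Satisfying worlds: {3}.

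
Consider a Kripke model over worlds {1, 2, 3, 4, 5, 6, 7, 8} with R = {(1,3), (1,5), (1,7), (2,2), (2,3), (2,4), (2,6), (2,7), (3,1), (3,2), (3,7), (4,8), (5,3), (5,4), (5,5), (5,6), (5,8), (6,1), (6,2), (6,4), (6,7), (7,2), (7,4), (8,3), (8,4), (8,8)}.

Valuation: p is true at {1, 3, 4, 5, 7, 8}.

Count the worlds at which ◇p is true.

1: successors {3, 5, 7}; p there: 3:T, 5:T, 7:T. ✓
2: successors {2, 3, 4, 6, 7}; p there: 2:F, 3:T, 4:T, 6:F, 7:T. ✓
3: successors {1, 2, 7}; p there: 1:T, 2:F, 7:T. ✓
4: successors {8}; p there: 8:T. ✓
5: successors {3, 4, 5, 6, 8}; p there: 3:T, 4:T, 5:T, 6:F, 8:T. ✓
6: successors {1, 2, 4, 7}; p there: 1:T, 2:F, 4:T, 7:T. ✓
7: successors {2, 4}; p there: 2:F, 4:T. ✓
8: successors {3, 4, 8}; p there: 3:T, 4:T, 8:T. ✓
Satisfying worlds: {1, 2, 3, 4, 5, 6, 7, 8}.

8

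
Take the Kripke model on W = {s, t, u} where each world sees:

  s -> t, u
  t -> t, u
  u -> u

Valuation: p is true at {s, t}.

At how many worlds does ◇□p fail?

3

s: successors {t, u}; □p there: t:F, u:F. ✗
t: successors {t, u}; □p there: t:F, u:F. ✗
u: successors {u}; □p there: u:F. ✗
Satisfying worlds: ∅.
So ◇□p fails at the other 3 worlds.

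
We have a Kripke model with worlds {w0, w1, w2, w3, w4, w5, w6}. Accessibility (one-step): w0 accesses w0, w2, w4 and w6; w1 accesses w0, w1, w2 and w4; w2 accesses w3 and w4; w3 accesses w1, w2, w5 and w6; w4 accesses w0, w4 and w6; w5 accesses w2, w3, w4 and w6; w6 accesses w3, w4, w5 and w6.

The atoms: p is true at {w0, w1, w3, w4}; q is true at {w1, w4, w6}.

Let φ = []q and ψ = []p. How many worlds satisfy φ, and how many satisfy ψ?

0 and 1

For []q:
w0: successors {w0, w2, w4, w6}; q there: w0:F, w2:F, w4:T, w6:T. ✗
w1: successors {w0, w1, w2, w4}; q there: w0:F, w1:T, w2:F, w4:T. ✗
w2: successors {w3, w4}; q there: w3:F, w4:T. ✗
w3: successors {w1, w2, w5, w6}; q there: w1:T, w2:F, w5:F, w6:T. ✗
w4: successors {w0, w4, w6}; q there: w0:F, w4:T, w6:T. ✗
w5: successors {w2, w3, w4, w6}; q there: w2:F, w3:F, w4:T, w6:T. ✗
w6: successors {w3, w4, w5, w6}; q there: w3:F, w4:T, w5:F, w6:T. ✗
— 0 worlds.
For []p:
w0: successors {w0, w2, w4, w6}; p there: w0:T, w2:F, w4:T, w6:F. ✗
w1: successors {w0, w1, w2, w4}; p there: w0:T, w1:T, w2:F, w4:T. ✗
w2: successors {w3, w4}; p there: w3:T, w4:T. ✓
w3: successors {w1, w2, w5, w6}; p there: w1:T, w2:F, w5:F, w6:F. ✗
w4: successors {w0, w4, w6}; p there: w0:T, w4:T, w6:F. ✗
w5: successors {w2, w3, w4, w6}; p there: w2:F, w3:T, w4:T, w6:F. ✗
w6: successors {w3, w4, w5, w6}; p there: w3:T, w4:T, w5:F, w6:F. ✗
— 1 world.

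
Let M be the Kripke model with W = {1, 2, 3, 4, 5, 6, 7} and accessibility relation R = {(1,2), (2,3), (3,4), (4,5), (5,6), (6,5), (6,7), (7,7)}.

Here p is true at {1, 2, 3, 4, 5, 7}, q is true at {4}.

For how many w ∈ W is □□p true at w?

5

1: successors {2}; □p there: 2:T. ✓
2: successors {3}; □p there: 3:T. ✓
3: successors {4}; □p there: 4:T. ✓
4: successors {5}; □p there: 5:F. ✗
5: successors {6}; □p there: 6:T. ✓
6: successors {5, 7}; □p there: 5:F, 7:T. ✗
7: successors {7}; □p there: 7:T. ✓
Satisfying worlds: {1, 2, 3, 5, 7}.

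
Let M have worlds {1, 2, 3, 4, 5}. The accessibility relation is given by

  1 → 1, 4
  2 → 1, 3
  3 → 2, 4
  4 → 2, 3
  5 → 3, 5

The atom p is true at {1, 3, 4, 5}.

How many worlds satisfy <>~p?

1: successors {1, 4}; ~p there: 1:F, 4:F. ✗
2: successors {1, 3}; ~p there: 1:F, 3:F. ✗
3: successors {2, 4}; ~p there: 2:T, 4:F. ✓
4: successors {2, 3}; ~p there: 2:T, 3:F. ✓
5: successors {3, 5}; ~p there: 3:F, 5:F. ✗
Satisfying worlds: {3, 4}.

2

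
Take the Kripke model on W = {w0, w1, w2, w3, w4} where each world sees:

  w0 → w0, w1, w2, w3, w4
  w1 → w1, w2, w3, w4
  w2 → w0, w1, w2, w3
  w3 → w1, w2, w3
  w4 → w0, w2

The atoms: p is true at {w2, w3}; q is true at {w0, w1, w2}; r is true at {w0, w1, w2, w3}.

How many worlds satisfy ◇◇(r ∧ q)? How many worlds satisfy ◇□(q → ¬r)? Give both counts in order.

5 and 0

For ◇◇(r ∧ q):
w0: successors {w0, w1, w2, w3, w4}; ◇(r ∧ q) there: w0:T, w1:T, w2:T, w3:T, w4:T. ✓
w1: successors {w1, w2, w3, w4}; ◇(r ∧ q) there: w1:T, w2:T, w3:T, w4:T. ✓
w2: successors {w0, w1, w2, w3}; ◇(r ∧ q) there: w0:T, w1:T, w2:T, w3:T. ✓
w3: successors {w1, w2, w3}; ◇(r ∧ q) there: w1:T, w2:T, w3:T. ✓
w4: successors {w0, w2}; ◇(r ∧ q) there: w0:T, w2:T. ✓
— 5 worlds.
For ◇□(q → ¬r):
w0: successors {w0, w1, w2, w3, w4}; □(q → ¬r) there: w0:F, w1:F, w2:F, w3:F, w4:F. ✗
w1: successors {w1, w2, w3, w4}; □(q → ¬r) there: w1:F, w2:F, w3:F, w4:F. ✗
w2: successors {w0, w1, w2, w3}; □(q → ¬r) there: w0:F, w1:F, w2:F, w3:F. ✗
w3: successors {w1, w2, w3}; □(q → ¬r) there: w1:F, w2:F, w3:F. ✗
w4: successors {w0, w2}; □(q → ¬r) there: w0:F, w2:F. ✗
— 0 worlds.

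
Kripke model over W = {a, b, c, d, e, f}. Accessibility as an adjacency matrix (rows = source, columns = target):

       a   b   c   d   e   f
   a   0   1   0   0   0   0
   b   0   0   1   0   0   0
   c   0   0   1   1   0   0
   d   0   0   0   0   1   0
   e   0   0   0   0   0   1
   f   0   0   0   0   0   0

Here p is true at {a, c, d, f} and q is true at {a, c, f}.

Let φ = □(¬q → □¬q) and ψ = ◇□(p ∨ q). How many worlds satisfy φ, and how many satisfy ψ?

For □(¬q → □¬q):
a: successors {b}; ¬q → □¬q there: b:F. ✗
b: successors {c}; ¬q → □¬q there: c:T. ✓
c: successors {c, d}; ¬q → □¬q there: c:T, d:T. ✓
d: successors {e}; ¬q → □¬q there: e:F. ✗
e: successors {f}; ¬q → □¬q there: f:T. ✓
f: no successors, so □(¬q → □¬q) holds vacuously. ✓
— 4 worlds.
For ◇□(p ∨ q):
a: successors {b}; □(p ∨ q) there: b:T. ✓
b: successors {c}; □(p ∨ q) there: c:T. ✓
c: successors {c, d}; □(p ∨ q) there: c:T, d:F. ✓
d: successors {e}; □(p ∨ q) there: e:T. ✓
e: successors {f}; □(p ∨ q) there: f:T. ✓
f: no successors, so ◇□(p ∨ q) fails. ✗
— 5 worlds.

4 and 5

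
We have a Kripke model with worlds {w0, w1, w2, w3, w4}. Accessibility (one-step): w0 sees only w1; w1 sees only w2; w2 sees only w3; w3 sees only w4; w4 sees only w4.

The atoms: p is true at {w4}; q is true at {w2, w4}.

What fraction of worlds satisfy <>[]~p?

2/5

w0: successors {w1}; []~p there: w1:T. ✓
w1: successors {w2}; []~p there: w2:T. ✓
w2: successors {w3}; []~p there: w3:F. ✗
w3: successors {w4}; []~p there: w4:F. ✗
w4: successors {w4}; []~p there: w4:F. ✗
That's 2 of 5 worlds, so 2/5.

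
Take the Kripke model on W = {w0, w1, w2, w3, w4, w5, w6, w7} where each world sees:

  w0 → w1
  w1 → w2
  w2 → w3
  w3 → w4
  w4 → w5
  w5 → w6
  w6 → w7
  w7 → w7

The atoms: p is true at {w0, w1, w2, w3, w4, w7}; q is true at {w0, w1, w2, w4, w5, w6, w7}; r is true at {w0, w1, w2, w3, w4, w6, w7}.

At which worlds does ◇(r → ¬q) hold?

w0: successors {w1}; r → ¬q there: w1:F. ✗
w1: successors {w2}; r → ¬q there: w2:F. ✗
w2: successors {w3}; r → ¬q there: w3:T. ✓
w3: successors {w4}; r → ¬q there: w4:F. ✗
w4: successors {w5}; r → ¬q there: w5:T. ✓
w5: successors {w6}; r → ¬q there: w6:F. ✗
w6: successors {w7}; r → ¬q there: w7:F. ✗
w7: successors {w7}; r → ¬q there: w7:F. ✗

{w2, w4}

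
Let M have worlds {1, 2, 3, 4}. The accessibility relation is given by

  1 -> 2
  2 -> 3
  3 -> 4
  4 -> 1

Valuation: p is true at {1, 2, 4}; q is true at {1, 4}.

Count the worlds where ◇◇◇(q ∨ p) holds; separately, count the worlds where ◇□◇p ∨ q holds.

For ◇◇◇(q ∨ p):
1: successors {2}; ◇◇(q ∨ p) there: 2:T. ✓
2: successors {3}; ◇◇(q ∨ p) there: 3:T. ✓
3: successors {4}; ◇◇(q ∨ p) there: 4:T. ✓
4: successors {1}; ◇◇(q ∨ p) there: 1:F. ✗
— 3 worlds.
For ◇□◇p ∨ q:
1: ◇□◇p is T, q is T. ✓
2: ◇□◇p is T, q is F. ✓
3: ◇□◇p is T, q is F. ✓
4: ◇□◇p is F, q is T. ✓
— 4 worlds.

3 and 4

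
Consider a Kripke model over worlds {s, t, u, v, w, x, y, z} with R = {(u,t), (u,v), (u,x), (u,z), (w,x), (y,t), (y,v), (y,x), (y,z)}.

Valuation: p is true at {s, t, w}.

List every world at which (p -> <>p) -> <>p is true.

s: p -> <>p is F, <>p is F. ✓
t: p -> <>p is F, <>p is F. ✓
u: p -> <>p is T, <>p is T. ✓
v: p -> <>p is T, <>p is F. ✗
w: p -> <>p is F, <>p is F. ✓
x: p -> <>p is T, <>p is F. ✗
y: p -> <>p is T, <>p is T. ✓
z: p -> <>p is T, <>p is F. ✗

{s, t, u, w, y}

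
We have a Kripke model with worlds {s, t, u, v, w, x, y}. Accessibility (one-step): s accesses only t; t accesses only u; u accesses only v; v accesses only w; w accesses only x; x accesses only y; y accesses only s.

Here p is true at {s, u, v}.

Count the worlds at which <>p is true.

3

s: successors {t}; p there: t:F. ✗
t: successors {u}; p there: u:T. ✓
u: successors {v}; p there: v:T. ✓
v: successors {w}; p there: w:F. ✗
w: successors {x}; p there: x:F. ✗
x: successors {y}; p there: y:F. ✗
y: successors {s}; p there: s:T. ✓
Satisfying worlds: {t, u, y}.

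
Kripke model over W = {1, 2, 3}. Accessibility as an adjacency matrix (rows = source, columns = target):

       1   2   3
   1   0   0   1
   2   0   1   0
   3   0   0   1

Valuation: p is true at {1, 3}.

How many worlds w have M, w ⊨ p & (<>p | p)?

2

1: p is T, <>p | p is T. ✓
2: p is F, <>p | p is F. ✗
3: p is T, <>p | p is T. ✓
Satisfying worlds: {1, 3}.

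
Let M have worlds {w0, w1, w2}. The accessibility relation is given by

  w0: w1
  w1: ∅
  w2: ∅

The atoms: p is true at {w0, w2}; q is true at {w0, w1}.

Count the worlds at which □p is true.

2

w0: successors {w1}; p there: w1:F. ✗
w1: no successors, so □p holds vacuously. ✓
w2: no successors, so □p holds vacuously. ✓
Satisfying worlds: {w1, w2}.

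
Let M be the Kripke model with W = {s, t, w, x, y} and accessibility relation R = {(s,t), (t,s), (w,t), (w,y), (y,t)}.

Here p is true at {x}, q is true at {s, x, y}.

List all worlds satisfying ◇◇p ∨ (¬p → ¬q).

{t, w, x}

s: ◇◇p is F, ¬p → ¬q is F. ✗
t: ◇◇p is F, ¬p → ¬q is T. ✓
w: ◇◇p is F, ¬p → ¬q is T. ✓
x: ◇◇p is F, ¬p → ¬q is T. ✓
y: ◇◇p is F, ¬p → ¬q is F. ✗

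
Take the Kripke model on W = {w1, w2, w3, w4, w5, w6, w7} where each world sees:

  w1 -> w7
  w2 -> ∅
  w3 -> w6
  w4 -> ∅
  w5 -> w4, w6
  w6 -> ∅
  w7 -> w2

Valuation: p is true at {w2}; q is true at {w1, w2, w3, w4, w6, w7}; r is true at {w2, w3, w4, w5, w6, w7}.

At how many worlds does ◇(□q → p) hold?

1

w1: successors {w7}; □q → p there: w7:F. ✗
w2: no successors, so ◇(□q → p) fails. ✗
w3: successors {w6}; □q → p there: w6:F. ✗
w4: no successors, so ◇(□q → p) fails. ✗
w5: successors {w4, w6}; □q → p there: w4:F, w6:F. ✗
w6: no successors, so ◇(□q → p) fails. ✗
w7: successors {w2}; □q → p there: w2:T. ✓
Satisfying worlds: {w7}.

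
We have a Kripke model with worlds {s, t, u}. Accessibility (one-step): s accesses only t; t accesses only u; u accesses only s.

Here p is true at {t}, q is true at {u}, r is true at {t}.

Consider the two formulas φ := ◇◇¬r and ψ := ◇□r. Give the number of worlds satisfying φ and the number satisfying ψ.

2 and 1

For ◇◇¬r:
s: successors {t}; ◇¬r there: t:T. ✓
t: successors {u}; ◇¬r there: u:T. ✓
u: successors {s}; ◇¬r there: s:F. ✗
— 2 worlds.
For ◇□r:
s: successors {t}; □r there: t:F. ✗
t: successors {u}; □r there: u:F. ✗
u: successors {s}; □r there: s:T. ✓
— 1 world.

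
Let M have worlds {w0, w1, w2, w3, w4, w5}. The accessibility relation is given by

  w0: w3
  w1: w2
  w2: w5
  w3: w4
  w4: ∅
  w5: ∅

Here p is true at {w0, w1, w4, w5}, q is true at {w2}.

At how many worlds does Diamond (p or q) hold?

w0: successors {w3}; p or q there: w3:F. ✗
w1: successors {w2}; p or q there: w2:T. ✓
w2: successors {w5}; p or q there: w5:T. ✓
w3: successors {w4}; p or q there: w4:T. ✓
w4: no successors, so Diamond (p or q) fails. ✗
w5: no successors, so Diamond (p or q) fails. ✗
Satisfying worlds: {w1, w2, w3}.

3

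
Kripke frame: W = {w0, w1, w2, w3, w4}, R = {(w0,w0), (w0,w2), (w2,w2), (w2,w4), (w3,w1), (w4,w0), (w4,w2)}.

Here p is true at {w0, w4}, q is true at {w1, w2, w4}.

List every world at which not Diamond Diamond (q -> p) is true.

w0: Diamond Diamond (q -> p) is T. ✗
w1: Diamond Diamond (q -> p) is F. ✓
w2: Diamond Diamond (q -> p) is T. ✗
w3: Diamond Diamond (q -> p) is F. ✓
w4: Diamond Diamond (q -> p) is T. ✗

{w1, w3}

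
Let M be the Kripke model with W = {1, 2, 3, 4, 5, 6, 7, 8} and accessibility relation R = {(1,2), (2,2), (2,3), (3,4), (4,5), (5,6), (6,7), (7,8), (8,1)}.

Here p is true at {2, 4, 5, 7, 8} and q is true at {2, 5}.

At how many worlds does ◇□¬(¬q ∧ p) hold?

1: successors {2}; □¬(¬q ∧ p) there: 2:T. ✓
2: successors {2, 3}; □¬(¬q ∧ p) there: 2:T, 3:F. ✓
3: successors {4}; □¬(¬q ∧ p) there: 4:T. ✓
4: successors {5}; □¬(¬q ∧ p) there: 5:T. ✓
5: successors {6}; □¬(¬q ∧ p) there: 6:F. ✗
6: successors {7}; □¬(¬q ∧ p) there: 7:F. ✗
7: successors {8}; □¬(¬q ∧ p) there: 8:T. ✓
8: successors {1}; □¬(¬q ∧ p) there: 1:T. ✓
Satisfying worlds: {1, 2, 3, 4, 7, 8}.

6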